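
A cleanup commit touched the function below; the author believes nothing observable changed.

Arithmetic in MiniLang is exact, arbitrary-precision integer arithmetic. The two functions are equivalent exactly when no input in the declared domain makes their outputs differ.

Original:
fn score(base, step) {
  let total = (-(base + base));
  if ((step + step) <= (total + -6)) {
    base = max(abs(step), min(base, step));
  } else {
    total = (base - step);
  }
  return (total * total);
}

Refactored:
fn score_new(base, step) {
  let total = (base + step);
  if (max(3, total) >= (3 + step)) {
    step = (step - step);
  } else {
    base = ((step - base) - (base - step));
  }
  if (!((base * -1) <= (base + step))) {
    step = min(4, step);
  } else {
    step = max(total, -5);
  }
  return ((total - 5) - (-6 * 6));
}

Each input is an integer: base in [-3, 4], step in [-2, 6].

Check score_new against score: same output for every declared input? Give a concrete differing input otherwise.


These are not equivalent — on base=-3, step=-2 the outputs split (36 vs 26).
score: total := 6 | ((step + step) <= (total + -6)): true | base := 2 | result 36
score_new: total := -5 | (max(3, total) >= (3 + step)): true | step := 0 | (!((base * -1) <= (base + step))): true | step := 0 | result 26
verdict: not equivalent; witness: base=-3, step=-2


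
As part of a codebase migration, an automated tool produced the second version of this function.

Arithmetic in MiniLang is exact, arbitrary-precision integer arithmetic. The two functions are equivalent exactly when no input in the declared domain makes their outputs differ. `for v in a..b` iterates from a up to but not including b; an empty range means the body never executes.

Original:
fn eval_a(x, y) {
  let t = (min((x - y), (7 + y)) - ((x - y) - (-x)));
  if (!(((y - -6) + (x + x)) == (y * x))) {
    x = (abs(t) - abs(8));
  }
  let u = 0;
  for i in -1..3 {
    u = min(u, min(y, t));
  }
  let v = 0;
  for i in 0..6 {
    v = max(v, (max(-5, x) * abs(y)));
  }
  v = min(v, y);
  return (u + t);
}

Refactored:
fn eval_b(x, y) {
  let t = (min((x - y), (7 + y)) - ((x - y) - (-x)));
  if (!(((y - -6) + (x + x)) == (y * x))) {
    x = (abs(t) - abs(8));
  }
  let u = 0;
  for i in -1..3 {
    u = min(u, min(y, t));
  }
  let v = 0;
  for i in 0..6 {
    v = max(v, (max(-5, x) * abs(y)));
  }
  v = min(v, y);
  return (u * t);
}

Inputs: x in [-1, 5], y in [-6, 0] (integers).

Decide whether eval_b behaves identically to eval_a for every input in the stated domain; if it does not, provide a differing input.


At x=-1, y=-6: eval_a gives -9, eval_b gives 18.
verdict: not equivalent; witness: x=-1, y=-6


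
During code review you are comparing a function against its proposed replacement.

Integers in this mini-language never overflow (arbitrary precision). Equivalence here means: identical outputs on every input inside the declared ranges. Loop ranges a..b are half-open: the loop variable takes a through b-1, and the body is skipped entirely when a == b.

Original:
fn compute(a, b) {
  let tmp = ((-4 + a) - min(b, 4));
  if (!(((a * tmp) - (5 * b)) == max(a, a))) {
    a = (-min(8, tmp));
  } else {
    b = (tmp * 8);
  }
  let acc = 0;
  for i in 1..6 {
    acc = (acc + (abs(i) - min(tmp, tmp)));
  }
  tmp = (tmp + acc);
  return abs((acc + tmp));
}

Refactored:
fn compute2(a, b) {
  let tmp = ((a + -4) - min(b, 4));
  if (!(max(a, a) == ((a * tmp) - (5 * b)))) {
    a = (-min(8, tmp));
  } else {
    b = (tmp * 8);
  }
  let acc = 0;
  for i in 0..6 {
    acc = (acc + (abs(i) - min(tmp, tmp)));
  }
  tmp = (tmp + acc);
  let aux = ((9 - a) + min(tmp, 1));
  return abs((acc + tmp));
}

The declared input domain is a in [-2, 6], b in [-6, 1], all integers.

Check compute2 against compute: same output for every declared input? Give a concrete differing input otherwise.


a=-2, b=-5 yields 39 from compute but 41 from compute2.
verdict: not equivalent; witness: a=-2, b=-5


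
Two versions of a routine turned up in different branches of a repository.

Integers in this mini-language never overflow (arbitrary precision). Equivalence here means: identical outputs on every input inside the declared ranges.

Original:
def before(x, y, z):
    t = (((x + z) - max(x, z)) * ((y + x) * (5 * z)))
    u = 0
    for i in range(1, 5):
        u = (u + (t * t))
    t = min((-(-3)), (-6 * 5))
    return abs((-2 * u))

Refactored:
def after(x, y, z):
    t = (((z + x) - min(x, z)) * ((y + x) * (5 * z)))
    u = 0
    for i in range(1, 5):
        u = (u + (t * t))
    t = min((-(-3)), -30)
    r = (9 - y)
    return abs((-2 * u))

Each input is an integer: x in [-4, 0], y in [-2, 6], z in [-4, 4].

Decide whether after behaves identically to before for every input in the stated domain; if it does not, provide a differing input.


Input x=-4, y=-2, z=-3: 1036800 from before versus 583200 from after.
verdict: not equivalent; witness: x=-4, y=-2, z=-3


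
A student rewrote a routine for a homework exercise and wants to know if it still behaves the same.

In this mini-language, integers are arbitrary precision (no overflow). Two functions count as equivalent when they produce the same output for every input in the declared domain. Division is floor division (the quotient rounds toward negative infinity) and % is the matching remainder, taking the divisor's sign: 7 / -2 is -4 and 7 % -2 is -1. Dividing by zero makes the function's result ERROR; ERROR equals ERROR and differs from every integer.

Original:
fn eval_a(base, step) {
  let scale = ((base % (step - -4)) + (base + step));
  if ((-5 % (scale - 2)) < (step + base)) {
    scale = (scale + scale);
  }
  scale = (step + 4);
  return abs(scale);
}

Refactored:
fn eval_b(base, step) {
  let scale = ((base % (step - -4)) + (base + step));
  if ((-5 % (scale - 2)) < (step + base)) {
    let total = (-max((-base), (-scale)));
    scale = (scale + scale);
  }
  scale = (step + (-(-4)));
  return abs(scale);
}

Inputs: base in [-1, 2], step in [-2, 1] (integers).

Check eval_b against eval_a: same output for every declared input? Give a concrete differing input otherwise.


The two are interchangeable: local variable names differ; also min/max/abs usage differs; also statement counts differ, and every declared input agrees.
Tracing base=0, step=1: eval_a: scale := 1 | ((-5 % (scale - 2)) < (step + base)): true | scale := 2 | scale := 5 | result 5 | eval_b: scale := 1 | ((-5 % (scale - 2)) < (step + base)): true | total := 0 | scale := 2 | scale := 5 | result 5 — matching result 5.
An exhaustive pass over the 16 declared inputs shows identical outputs.
verdict: equivalent


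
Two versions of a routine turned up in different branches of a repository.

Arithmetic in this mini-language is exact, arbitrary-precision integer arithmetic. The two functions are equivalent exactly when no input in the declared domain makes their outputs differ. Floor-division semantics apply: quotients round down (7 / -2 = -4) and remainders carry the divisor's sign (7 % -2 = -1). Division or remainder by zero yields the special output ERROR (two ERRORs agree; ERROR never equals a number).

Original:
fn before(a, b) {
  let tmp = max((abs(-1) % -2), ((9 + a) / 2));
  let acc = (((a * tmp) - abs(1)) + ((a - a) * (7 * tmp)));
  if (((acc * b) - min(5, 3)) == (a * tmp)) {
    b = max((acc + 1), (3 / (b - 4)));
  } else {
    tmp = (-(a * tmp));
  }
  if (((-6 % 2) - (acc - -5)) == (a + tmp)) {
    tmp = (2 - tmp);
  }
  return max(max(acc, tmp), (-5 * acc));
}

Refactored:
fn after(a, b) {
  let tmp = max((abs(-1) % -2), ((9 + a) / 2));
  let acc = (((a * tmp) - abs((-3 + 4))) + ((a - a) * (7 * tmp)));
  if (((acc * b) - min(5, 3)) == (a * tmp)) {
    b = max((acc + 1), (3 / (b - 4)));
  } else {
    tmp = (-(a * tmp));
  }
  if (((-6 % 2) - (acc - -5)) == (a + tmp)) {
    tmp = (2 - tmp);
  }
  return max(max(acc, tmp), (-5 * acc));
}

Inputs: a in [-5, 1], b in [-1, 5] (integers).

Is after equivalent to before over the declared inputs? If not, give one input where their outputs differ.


Reading the diff, among the changes: arithmetic usage differs, and constant usage differs.
As a probe, take a=1, b=5: before runs tmp = 5; acc = 4; (((acc * b) - min(5, 3)) == (a * tmp)) -> false; tmp = -5; (((-6 % 2) - (acc - -5)) == (a + tmp)) -> false; return 4; after runs tmp = 5; acc = 4; (((acc * b) - min(5, 3)) == (a * tmp)) -> false; tmp = -5; (((-6 % 2) - (acc - -5)) == (a + tmp)) -> false; return 4; both end at 4.
Across all 49 domain points the two functions coincide.
verdict: equivalent


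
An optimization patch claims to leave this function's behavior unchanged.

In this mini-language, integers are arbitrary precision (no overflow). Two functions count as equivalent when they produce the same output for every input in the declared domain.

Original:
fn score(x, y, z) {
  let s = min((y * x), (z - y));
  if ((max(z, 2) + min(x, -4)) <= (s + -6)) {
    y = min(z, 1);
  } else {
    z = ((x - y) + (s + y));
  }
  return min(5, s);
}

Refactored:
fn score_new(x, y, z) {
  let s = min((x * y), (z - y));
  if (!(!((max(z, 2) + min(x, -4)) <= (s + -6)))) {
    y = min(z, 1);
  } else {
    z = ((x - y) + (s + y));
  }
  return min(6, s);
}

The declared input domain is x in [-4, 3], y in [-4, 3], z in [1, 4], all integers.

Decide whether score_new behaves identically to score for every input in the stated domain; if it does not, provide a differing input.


These are not equivalent — on x=-4, y=-4, z=2 the outputs split (5 vs 6).
score: s = 6; ((max(z, 2) + min(x, -4)) <= (s + -6)) -> true; y = 1; return 5
score_new: s = 6; (!(!((max(z, 2) + min(x, -4)) <= (s + -6)))) -> true; y = 1; return 6
verdict: not equivalent; witness: x=-4, y=-4, z=2


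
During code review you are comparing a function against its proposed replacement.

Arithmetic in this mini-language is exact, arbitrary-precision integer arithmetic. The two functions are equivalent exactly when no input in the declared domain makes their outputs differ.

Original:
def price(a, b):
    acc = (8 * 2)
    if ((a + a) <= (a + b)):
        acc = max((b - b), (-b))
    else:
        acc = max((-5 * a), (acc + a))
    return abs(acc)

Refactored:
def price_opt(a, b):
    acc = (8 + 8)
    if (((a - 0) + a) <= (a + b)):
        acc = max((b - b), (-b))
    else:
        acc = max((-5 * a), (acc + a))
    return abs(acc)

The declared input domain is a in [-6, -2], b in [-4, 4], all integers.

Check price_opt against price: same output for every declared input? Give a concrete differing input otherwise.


Side by side, the visible changes include: constant usage differs, plus arithmetic usage differs.
Tracing a=-6, b=-4: price: acc := 16 | ((a + a) <= (a + b)): true | acc := 4 | result 4 | price_opt: acc := 16 | (((a - 0) + a) <= (a + b)): true | acc := 4 | result 4 — matching result 4.
Sweeping the whole domain (45 inputs) finds no disagreement.
verdict: equivalent


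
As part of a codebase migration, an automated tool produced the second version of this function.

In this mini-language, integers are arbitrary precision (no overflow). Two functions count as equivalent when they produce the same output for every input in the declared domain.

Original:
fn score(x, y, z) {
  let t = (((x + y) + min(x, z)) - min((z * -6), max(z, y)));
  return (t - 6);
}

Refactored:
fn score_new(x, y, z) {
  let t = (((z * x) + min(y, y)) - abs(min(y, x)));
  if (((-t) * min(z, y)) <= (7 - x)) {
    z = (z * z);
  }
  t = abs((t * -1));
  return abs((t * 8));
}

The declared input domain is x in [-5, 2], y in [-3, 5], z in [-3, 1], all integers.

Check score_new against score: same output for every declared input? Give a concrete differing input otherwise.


Consider the input x=-5, y=-3, z=-3.
score: t becomes -10; next final value -16
score_new: t becomes 7; next (((-t) * min(z, y)) <= (7 - x)) evaluates to false; next t becomes 7; next final value 56
-16 != 56, so the rewrite changes behavior.
verdict: not equivalent; witness: x=-5, y=-3, z=-3


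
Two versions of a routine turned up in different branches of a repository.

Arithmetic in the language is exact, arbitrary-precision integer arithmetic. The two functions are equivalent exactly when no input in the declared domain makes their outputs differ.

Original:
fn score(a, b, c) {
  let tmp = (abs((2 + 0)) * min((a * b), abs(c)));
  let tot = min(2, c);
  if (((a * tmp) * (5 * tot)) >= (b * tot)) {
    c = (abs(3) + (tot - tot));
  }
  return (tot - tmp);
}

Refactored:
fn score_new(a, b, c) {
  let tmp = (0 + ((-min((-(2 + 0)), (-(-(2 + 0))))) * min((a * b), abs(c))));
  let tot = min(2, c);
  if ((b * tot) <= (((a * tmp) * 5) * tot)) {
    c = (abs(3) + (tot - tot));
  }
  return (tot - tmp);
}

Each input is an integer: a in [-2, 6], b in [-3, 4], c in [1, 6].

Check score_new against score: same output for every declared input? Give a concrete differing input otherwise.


Differences: constant usage differs; comparison usage differs; min/max/abs usage differs; arithmetic usage differs — yet all 432 inputs agree.
verdict: equivalent


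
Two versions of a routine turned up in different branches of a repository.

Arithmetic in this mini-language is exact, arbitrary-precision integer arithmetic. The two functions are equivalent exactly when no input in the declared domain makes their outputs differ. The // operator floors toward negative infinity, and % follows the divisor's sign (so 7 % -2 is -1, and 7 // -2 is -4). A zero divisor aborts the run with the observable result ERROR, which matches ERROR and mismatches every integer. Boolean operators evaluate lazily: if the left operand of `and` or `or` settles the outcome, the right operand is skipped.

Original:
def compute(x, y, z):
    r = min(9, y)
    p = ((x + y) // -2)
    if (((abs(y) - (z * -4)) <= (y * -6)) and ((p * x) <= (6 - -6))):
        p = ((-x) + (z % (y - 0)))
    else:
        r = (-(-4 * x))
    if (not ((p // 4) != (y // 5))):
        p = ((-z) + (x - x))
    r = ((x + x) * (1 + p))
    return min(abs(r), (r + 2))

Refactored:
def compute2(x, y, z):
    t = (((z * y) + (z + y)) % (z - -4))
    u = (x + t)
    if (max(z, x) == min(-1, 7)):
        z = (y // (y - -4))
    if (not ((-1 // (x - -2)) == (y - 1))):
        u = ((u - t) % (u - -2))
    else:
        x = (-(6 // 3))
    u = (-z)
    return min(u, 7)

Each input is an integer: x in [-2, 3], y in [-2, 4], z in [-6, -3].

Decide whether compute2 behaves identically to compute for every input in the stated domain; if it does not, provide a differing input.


Try x=-2, y=-2, z=-6.
compute: r := -2 | p := 2 | (((abs(y) - (z * -4)) <= (y * -6)) and ((p * x) <= (6 - -6))): true | p := 2 | (not ((p // 4) != (y // 5))): false | r := -12 | result -10
compute2: t := 0 | u := -2 | (max(z, x) == min(-1, 7)): false | divide-by-zero, output ERROR
-10 and ERROR differ, so these are not the same function on this domain.
verdict: not equivalent; witness: x=-2, y=-2, z=-6


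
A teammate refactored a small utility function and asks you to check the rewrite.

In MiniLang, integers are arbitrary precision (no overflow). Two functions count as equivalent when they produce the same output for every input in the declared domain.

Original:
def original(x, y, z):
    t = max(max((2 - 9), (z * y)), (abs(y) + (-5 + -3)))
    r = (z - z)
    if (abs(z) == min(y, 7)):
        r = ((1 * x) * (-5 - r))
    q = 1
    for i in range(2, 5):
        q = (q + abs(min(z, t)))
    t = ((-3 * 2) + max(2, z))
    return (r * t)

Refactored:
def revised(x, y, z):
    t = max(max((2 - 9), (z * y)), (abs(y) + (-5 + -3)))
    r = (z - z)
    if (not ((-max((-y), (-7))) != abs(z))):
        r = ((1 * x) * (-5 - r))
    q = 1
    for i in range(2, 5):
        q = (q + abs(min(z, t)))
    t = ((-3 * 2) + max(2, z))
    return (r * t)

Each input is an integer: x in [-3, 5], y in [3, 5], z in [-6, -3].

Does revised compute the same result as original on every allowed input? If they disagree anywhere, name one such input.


Behavior is preserved: although comparison usage differs, min/max/abs usage differs, boolean connective usage differs, the outputs never diverge.
One worked example (x=3, y=5, z=-5) — original: t=-3, then r=0, then (abs(z) == min(y, 7)) is true, then r=-15, then q=1, then (i=2), then q=6, then (i=3), then q=11, then (i=4), then q=16, then t=-4, then returns 60; revised: t=-3, then r=0, then (not ((-max((-y), (-7))) != abs(z))) is true, then r=-15, then q=1, then (i=2), then q=6, then (i=3), then q=11, then (i=4), then q=16, then t=-4, then returns 60; agreement on 60.
An exhaustive pass over the 108 declared inputs shows identical outputs.
verdict: equivalent


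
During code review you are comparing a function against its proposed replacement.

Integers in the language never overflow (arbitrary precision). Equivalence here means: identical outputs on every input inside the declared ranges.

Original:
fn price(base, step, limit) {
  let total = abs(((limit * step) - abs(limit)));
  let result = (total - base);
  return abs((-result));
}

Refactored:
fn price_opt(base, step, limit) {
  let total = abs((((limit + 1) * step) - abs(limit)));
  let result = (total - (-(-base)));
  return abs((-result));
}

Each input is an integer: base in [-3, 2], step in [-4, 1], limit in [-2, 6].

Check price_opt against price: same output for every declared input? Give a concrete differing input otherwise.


The rewrite breaks on base=-3, step=-4, limit=-2, where the results are 9 and 5.
price: total = 6; result = 9; return 9
price_opt: total = 2; result = 5; return 5
verdict: not equivalent; witness: base=-3, step=-4, limit=-2


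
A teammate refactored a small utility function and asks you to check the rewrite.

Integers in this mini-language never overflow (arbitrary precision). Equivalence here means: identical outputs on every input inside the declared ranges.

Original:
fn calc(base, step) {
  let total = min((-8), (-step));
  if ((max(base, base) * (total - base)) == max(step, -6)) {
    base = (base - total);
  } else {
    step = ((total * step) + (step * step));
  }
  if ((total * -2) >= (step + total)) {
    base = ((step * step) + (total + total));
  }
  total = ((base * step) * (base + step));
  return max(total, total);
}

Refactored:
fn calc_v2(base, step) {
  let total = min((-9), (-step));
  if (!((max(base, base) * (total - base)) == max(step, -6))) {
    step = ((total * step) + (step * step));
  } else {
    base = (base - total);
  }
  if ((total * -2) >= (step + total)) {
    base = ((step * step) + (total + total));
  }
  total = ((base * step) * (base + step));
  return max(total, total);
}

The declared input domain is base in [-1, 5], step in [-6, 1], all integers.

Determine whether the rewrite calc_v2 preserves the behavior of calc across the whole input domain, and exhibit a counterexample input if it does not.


The rewrite breaks on base=-1, step=-6, where the results are -6972 and -8010.
calc: total = -8; ((max(base, base) * (total - base)) == max(step, -6)) -> false; step = 84; ((total * -2) >= (step + total)) -> false; total = -6972; return -6972
calc_v2: total = -9; (!((max(base, base) * (total - base)) == max(step, -6))) -> true; step = 90; ((total * -2) >= (step + total)) -> false; total = -8010; return -8010
verdict: not equivalent; witness: base=-1, step=-6


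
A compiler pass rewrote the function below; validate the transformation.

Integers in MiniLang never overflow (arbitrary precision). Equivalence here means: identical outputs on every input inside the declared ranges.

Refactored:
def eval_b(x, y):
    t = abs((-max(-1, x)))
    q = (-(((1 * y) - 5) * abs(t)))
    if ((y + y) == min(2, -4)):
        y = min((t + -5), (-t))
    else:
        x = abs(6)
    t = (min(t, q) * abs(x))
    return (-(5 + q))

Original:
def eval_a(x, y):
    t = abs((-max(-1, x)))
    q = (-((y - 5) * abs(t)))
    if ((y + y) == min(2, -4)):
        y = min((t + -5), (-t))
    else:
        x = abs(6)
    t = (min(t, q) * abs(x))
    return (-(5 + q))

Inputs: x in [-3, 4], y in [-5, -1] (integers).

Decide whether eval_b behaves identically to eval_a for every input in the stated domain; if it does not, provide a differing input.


This is a faithful refactor — arithmetic usage differs; also constant usage differs, but the computed results match everywhere.
As a probe, take x=4, y=-5: eval_a runs t = 4; q = 40; ((y + y) == min(2, -4)) -> false; x = 6; t = 24; return -45; eval_b runs t = 4; q = 40; ((y + y) == min(2, -4)) -> false; x = 6; t = 24; return -45; both end at -45.
Every one of the 40 inputs gives matching results.
verdict: equivalent


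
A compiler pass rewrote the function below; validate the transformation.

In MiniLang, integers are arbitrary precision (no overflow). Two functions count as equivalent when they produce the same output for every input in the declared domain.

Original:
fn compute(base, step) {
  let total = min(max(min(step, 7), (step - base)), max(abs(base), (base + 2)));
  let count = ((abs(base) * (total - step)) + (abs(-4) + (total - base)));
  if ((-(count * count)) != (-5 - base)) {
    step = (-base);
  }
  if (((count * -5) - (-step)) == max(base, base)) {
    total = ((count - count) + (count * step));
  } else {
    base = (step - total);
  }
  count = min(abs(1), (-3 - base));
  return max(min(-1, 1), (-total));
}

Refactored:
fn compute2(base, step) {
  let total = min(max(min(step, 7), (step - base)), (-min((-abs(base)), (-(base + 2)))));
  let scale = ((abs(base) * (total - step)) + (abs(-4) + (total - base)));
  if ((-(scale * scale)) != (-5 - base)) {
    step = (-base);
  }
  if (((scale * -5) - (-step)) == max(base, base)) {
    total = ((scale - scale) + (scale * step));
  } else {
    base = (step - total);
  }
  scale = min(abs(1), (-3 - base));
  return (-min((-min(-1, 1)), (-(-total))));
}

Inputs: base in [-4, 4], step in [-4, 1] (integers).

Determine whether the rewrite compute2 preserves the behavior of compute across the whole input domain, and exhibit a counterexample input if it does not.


Comparing the listings, the differences include: local variable names differ, min/max/abs usage differs.
Spot check at base=-3, step=-3 — compute: total = 0; count = 16; ((-(count * count)) != (-5 - base)) -> true; step = 3; (((count * -5) - (-step)) == max(base, base)) -> false; base = 3; count = -6; return 0. compute2: total = 0; scale = 16; ((-(scale * scale)) != (-5 - base)) -> true; step = 3; (((scale * -5) - (-step)) == max(base, base)) -> false; base = 3; scale = -6; return 0. Both give 0.
Checked all 54 inputs in the declared domain: the outputs agree on every one.
verdict: equivalent


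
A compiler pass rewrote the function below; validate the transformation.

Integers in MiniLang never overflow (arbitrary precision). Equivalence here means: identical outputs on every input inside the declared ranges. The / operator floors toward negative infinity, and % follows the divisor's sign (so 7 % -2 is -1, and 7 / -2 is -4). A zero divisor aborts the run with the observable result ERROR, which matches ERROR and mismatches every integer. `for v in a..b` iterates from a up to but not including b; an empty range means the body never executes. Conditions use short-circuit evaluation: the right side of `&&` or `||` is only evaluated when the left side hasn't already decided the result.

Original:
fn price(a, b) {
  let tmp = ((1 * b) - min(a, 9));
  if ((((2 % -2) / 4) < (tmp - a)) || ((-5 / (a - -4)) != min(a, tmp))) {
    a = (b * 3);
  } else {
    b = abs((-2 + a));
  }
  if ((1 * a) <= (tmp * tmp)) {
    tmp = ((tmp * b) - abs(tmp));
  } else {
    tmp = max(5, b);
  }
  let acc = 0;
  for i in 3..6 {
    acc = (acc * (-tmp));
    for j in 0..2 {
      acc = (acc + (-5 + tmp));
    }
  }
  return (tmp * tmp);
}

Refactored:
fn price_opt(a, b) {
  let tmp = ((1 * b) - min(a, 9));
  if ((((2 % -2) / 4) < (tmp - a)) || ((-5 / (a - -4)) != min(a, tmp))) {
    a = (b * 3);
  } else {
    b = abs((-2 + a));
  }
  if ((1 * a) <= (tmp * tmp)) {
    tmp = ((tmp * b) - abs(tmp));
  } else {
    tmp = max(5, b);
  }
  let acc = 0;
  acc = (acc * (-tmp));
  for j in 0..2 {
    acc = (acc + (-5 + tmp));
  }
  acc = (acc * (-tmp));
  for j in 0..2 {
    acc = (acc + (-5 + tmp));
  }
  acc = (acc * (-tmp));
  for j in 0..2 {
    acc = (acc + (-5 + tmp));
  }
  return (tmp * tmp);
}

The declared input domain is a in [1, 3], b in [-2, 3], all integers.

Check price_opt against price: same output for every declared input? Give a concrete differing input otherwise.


Behavior is preserved: although constant usage differs, and arithmetic usage differs, and loop structure differs, and local variable names differ, and statement counts differ, the outputs never diverge.
One worked example (a=3, b=1) — price: tmp = -2; ((((2 % -2) / 4) < (tmp - a)) || ((-5 / (a - -4)) != min(a, tmp))) -> true; a = 3; ((1 * a) <= (tmp * tmp)) -> true; tmp = -4; acc = 0; [i=3]; acc = 0; [j=0]; acc = -9; [j=1]; acc = -18; [i=4]; acc = -72; [j=0]; acc = -81; [j=1]; acc = -90; [i=5]; acc = -360; [j=0]; acc = -369; [j=1]; acc = -378; return 16; price_opt: tmp = -2; ((((2 % -2) / 4) < (tmp - a)) || ((-5 / (a - -4)) != min(a, tmp))) -> true; a = 3; ((1 * a) <= (tmp * tmp)) -> true; tmp = -4; acc = 0; acc = 0; [j=0]; acc = -9; [j=1]; acc = -18; acc = -72; [j=0]; acc = -81; [j=1]; acc = -90; acc = -360; [j=0]; acc = -369; [j=1]; acc = -378; return 16; agreement on 16.
An exhaustive pass over the 18 declared inputs shows identical outputs.
verdict: equivalent


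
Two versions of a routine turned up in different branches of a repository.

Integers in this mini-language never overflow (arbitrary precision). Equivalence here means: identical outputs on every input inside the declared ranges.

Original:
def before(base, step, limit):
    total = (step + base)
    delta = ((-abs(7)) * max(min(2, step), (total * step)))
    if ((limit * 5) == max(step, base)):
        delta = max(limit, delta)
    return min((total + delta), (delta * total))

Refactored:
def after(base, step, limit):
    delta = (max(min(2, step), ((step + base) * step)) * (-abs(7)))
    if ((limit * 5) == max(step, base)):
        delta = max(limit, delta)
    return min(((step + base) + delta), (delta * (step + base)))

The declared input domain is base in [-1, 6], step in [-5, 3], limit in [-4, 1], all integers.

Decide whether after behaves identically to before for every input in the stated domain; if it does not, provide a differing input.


Side by side, the visible changes include: local variable names differ; also arithmetic usage differs; also statement counts differ.
As a probe, take base=6, step=0, limit=-1: before runs total=6, then delta=0, then ((limit * 5) == max(step, base)) is false, then returns 0; after runs delta=0, then ((limit * 5) == max(step, base)) is false, then returns 0; both end at 0.
An exhaustive pass over the 432 declared inputs shows identical outputs.
verdict: equivalent


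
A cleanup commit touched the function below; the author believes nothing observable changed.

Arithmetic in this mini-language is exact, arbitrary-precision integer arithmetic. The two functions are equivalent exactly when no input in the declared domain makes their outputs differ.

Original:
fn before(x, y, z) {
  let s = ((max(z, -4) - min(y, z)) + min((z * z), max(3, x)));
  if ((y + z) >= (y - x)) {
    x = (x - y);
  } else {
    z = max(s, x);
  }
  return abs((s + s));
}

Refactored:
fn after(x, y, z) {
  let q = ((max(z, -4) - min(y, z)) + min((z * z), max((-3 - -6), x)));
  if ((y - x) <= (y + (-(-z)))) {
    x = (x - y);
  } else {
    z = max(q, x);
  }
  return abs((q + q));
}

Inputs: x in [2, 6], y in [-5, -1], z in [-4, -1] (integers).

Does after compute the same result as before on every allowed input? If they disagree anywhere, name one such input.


The two versions differ — the changes include local variable names differ; comparison usage differs; arithmetic usage differs; constant usage differs.
One worked example (x=2, y=-5, z=-2) — before: s becomes 6; next ((y + z) >= (y - x)) evaluates to true; next x becomes 7; next final value 12; after: q becomes 6; next ((y - x) <= (y + (-(-z)))) evaluates to true; next x becomes 7; next final value 12; agreement on 12.
Every one of the 100 inputs gives matching results.
verdict: equivalent


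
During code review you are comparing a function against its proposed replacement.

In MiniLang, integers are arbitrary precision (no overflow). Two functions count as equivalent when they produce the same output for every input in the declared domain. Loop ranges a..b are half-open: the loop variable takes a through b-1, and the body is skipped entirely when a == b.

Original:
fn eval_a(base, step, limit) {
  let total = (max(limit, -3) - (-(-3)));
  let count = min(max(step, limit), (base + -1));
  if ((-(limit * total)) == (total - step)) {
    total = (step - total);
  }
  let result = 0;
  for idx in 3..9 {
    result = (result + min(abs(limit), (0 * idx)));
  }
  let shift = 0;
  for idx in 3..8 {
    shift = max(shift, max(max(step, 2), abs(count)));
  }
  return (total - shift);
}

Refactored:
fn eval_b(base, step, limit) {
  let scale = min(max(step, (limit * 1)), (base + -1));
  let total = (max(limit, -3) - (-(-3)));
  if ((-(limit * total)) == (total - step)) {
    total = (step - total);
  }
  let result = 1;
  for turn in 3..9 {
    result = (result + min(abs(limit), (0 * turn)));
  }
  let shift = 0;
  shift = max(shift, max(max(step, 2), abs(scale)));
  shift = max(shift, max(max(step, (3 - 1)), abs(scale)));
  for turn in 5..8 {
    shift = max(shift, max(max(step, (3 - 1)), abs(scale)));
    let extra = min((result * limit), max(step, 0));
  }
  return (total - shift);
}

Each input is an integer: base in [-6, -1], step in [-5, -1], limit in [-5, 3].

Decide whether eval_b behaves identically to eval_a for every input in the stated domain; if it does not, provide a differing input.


Equivalent. The one real change (`0` became `1`) has no effect anywhere in the declared ranges.
Sweeping the whole domain (270 inputs) finds no disagreement.
One worked example (base=-5, step=-3, limit=2) — eval_a: total := -1 | count := -6 | ((-(limit * total)) == (total - step)): true | total := -2 | result := 0 | iter idx=3: | result := 0 | iter idx=4: | result := 0 | iter idx=5: | result := 0 | iter idx=6: | result := 0 | iter idx=7: | result := 0 | iter idx=8: | result := 0 | shift := 0 | iter idx=3: | shift := 6 | iter idx=4: | shift := 6 | iter idx=5: | shift := 6 | iter idx=6: | shift := 6 | iter idx=7: | shift := 6 | result -8; eval_b: scale := -6 | total := -1 | ((-(limit * total)) == (total - step)): true | total := -2 | result := 1 | iter turn=3: | result := 1 | iter turn=4: | result := 1 | iter turn=5: | result := 1 | iter turn=6: | result := 1 | iter turn=7: | result := 1 | iter turn=8: | result := 1 | shift := 0 | shift := 6 | shift := 6 | iter turn=5: | shift := 6 | extra := 0 | iter turn=6: | shift := 6 | extra := 0 | iter turn=7: | shift := 6 | extra := 0 | result -8; agreement on -8.
verdict: equivalent


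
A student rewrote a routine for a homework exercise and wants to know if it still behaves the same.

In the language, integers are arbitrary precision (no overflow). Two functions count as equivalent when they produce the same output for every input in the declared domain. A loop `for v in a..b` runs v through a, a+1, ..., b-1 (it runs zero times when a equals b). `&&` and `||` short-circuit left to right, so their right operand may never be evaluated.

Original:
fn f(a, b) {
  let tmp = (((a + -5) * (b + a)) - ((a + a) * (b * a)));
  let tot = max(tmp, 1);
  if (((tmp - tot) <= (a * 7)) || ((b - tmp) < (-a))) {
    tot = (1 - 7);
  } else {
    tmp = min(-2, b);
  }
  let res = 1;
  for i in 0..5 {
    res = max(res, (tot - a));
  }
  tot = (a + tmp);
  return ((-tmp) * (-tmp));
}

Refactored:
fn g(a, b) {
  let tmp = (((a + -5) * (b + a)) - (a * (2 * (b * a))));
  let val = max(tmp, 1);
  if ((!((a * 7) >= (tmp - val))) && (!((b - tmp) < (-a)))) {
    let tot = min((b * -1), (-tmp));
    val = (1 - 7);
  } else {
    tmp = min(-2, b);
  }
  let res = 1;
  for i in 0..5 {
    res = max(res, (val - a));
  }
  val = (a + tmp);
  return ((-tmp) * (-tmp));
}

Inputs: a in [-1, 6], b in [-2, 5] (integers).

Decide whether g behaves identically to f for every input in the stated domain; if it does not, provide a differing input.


Consider the input a=-1, b=-2.
f: tmp = 22; tot = 22; (((tmp - tot) <= (a * 7)) || ((b - tmp) < (-a))) -> true; tot = -6; res = 1; [i=0]; res = 1; [i=1]; res = 1; [i=2]; res = 1; [i=3]; res = 1; [i=4]; res = 1; tot = 21; return 484
g: tmp = 22; val = 22; ((!((a * 7) >= (tmp - val))) && (!((b - tmp) < (-a)))) -> false; tmp = -2; res = 1; [i=0]; res = 23; [i=1]; res = 23; [i=2]; res = 23; [i=3]; res = 23; [i=4]; res = 23; val = -3; return 4
484 != 4, so the rewrite changes behavior.
verdict: not equivalent; witness: a=-1, b=-2


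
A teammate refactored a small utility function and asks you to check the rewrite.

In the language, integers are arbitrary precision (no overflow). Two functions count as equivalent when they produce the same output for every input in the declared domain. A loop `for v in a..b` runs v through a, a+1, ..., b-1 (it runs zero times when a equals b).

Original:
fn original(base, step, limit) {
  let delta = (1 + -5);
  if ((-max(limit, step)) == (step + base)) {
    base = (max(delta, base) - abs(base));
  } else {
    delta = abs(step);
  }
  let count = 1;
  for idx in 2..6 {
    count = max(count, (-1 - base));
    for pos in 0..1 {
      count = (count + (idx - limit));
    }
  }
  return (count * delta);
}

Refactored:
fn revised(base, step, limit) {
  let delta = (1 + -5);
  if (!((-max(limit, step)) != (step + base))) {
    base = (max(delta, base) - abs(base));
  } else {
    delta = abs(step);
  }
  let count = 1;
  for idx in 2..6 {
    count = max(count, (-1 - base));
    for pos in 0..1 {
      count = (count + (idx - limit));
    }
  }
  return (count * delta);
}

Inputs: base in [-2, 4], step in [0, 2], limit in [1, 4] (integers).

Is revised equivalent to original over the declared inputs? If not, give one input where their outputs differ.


Comparing the listings, the differences include: boolean connective usage differs, and comparison usage differs.
Spot check at base=4, step=1, limit=1 — original: delta becomes -4; next ((-max(limit, step)) == (step + base)) evaluates to false; next delta becomes 1; next count becomes 1; next at idx=2:; next count becomes 1; next at pos=0:; next count becomes 2; next at idx=3:; next count becomes 2; next at pos=0:; next count becomes 4; next at idx=4:; next count becomes 4; next at pos=0:; next count becomes 7; next at idx=5:; next count becomes 7; next at pos=0:; next count becomes 11; next final value 11. revised: delta becomes -4; next (!((-max(limit, step)) != (step + base))) evaluates to false; next delta becomes 1; next count becomes 1; next at idx=2:; next count becomes 1; next at pos=0:; next count becomes 2; next at idx=3:; next count becomes 2; next at pos=0:; next count becomes 4; next at idx=4:; next count becomes 4; next at pos=0:; next count becomes 7; next at idx=5:; next count becomes 7; next at pos=0:; next count becomes 11; next final value 11. Both give 11.
Every one of the 84 inputs gives matching results.
verdict: equivalent


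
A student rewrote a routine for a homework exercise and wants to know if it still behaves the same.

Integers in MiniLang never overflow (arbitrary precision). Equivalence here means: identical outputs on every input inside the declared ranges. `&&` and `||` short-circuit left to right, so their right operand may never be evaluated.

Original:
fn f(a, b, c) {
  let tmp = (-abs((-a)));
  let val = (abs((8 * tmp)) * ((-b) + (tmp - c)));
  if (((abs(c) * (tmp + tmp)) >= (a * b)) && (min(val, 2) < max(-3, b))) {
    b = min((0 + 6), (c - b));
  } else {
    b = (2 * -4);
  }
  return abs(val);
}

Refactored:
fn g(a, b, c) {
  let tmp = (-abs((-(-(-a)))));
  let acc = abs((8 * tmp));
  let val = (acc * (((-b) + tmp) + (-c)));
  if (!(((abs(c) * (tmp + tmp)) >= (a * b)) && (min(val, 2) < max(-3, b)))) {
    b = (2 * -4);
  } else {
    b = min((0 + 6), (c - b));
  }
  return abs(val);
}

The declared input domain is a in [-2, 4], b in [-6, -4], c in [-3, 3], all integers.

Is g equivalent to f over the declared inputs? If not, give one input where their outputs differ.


Reading the diff, among the changes: boolean connective usage differs, and statement counts differ, and arithmetic usage differs, and local variable names differ.
One worked example (a=3, b=-5, c=-1) — f: tmp=-3, then val=72, then (((abs(c) * (tmp + tmp)) >= (a * b)) && (min(val, 2) < max(-3, b))) is false, then b=-8, then returns 72; g: tmp=-3, then acc=24, then val=72, then (!(((abs(c) * (tmp + tmp)) >= (a * b)) && (min(val, 2) < max(-3, b)))) is true, then b=-8, then returns 72; agreement on 72.
Across all 147 domain points the two functions coincide.
verdict: equivalent


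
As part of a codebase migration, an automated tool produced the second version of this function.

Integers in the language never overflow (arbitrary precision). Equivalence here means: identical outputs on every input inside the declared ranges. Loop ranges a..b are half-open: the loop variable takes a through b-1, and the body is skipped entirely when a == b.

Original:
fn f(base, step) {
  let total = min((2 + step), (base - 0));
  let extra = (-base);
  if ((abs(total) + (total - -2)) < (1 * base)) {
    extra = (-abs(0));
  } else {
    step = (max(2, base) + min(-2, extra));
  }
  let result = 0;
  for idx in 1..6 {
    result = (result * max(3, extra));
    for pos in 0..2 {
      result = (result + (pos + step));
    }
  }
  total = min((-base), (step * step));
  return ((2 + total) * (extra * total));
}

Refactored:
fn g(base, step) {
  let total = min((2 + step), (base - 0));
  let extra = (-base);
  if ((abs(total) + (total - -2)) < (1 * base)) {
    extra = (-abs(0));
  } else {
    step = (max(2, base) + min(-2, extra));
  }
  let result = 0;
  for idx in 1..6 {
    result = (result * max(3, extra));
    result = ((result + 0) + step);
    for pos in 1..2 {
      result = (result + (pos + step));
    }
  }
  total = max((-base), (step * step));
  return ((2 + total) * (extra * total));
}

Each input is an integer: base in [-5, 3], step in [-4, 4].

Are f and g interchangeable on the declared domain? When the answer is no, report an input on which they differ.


Not equivalent: base=-5, step=-4 separates them (0 vs 175).
f: total = -5; extra = 5; ((abs(total) + (total - -2)) < (1 * base)) -> false; step = 0; result = 0; [idx=1]; result = 0; [pos=0]; result = 0; [pos=1]; result = 1; [idx=2]; result = 5; [pos=0]; result = 5; [pos=1]; result = 6; [idx=3]; result = 30; [pos=0]; result = 30; [pos=1]; result = 31; [idx=4]; result = 155; [pos=0]; result = 155; [pos=1]; result = 156; [idx=5]; result = 780; [pos=0]; result = 780; [pos=1]; result = 781; total = 0; return 0
g: total = -5; extra = 5; ((abs(total) + (total - -2)) < (1 * base)) -> false; step = 0; result = 0; [idx=1]; result = 0; result = 0; [pos=1]; result = 1; [idx=2]; result = 5; result = 5; [pos=1]; result = 6; [idx=3]; result = 30; result = 30; [pos=1]; result = 31; [idx=4]; result = 155; result = 155; [pos=1]; result = 156; [idx=5]; result = 780; result = 780; [pos=1]; result = 781; total = 5; return 175
verdict: not equivalent; witness: base=-5, step=-4


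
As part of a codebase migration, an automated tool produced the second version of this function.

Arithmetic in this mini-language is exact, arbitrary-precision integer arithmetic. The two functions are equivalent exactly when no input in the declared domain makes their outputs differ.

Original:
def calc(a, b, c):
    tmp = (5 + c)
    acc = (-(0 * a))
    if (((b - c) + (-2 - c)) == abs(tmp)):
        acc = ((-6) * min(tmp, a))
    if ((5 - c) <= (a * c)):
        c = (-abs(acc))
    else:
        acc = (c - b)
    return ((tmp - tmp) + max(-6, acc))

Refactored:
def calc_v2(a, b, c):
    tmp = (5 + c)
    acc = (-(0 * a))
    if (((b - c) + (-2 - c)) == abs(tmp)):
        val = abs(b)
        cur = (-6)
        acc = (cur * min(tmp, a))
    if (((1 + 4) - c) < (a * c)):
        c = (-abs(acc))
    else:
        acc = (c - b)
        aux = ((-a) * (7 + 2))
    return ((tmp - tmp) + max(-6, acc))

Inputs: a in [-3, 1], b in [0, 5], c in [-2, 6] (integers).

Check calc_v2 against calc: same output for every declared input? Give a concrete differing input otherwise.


Evaluate both at a=0, b=0, c=5.
calc: tmp=10, then acc=0, then (((b - c) + (-2 - c)) == abs(tmp)) is false, then ((5 - c) <= (a * c)) is true, then c=0, then returns 0
calc_v2: tmp=10, then acc=0, then (((b - c) + (-2 - c)) == abs(tmp)) is false, then (((1 + 4) - c) < (a * c)) is false, then acc=5, then aux=0, then returns 5
0 != 5, so the rewrite changes behavior.
verdict: not equivalent; witness: a=0, b=0, c=5
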